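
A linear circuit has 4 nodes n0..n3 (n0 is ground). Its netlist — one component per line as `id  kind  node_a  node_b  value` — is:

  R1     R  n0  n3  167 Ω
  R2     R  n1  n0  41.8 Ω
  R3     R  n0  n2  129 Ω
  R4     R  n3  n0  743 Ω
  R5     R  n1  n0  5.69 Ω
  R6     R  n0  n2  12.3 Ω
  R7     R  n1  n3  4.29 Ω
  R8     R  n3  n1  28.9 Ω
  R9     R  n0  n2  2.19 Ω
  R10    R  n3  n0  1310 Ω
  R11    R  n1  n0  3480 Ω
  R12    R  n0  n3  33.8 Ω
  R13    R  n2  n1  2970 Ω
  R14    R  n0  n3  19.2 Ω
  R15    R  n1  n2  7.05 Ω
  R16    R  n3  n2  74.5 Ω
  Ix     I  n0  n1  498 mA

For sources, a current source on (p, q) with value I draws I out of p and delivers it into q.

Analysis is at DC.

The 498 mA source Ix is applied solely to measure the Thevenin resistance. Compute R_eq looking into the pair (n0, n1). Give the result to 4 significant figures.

R_eq = 2.606 Ω

Element admittances at DC:
  Y(R1) = 0.005988 S between n0,n3
  Y(R2) = 0.02392 S between n1,n0
  Y(R3) = 0.007752 S between n0,n2
  Y(R4) = 0.001346 S between n3,n0
  Y(R5) = 0.1757 S between n1,n0
  Y(R6) = 0.08130 S between n0,n2
  Y(R7) = 0.2331 S between n1,n3
  Y(R8) = 0.03460 S between n3,n1
  Y(R9) = 0.4566 S between n0,n2
  Y(R10) = 0.0007634 S between n3,n0
  Y(R11) = 0.0002874 S between n1,n0
  Y(R12) = 0.02959 S between n0,n3
  Y(R13) = 0.0003367 S between n2,n1
  Y(R14) = 0.05208 S between n0,n3
  Y(R15) = 0.1418 S between n1,n2
  Y(R16) = 0.01342 S between n3,n2
  Ix: injects 0.498 A into n1 (from n0)
Assemble and solve the 3×3 MNA system:
  V(n1)=1.298  V(n2)=0.2813  V(n3)=0.9470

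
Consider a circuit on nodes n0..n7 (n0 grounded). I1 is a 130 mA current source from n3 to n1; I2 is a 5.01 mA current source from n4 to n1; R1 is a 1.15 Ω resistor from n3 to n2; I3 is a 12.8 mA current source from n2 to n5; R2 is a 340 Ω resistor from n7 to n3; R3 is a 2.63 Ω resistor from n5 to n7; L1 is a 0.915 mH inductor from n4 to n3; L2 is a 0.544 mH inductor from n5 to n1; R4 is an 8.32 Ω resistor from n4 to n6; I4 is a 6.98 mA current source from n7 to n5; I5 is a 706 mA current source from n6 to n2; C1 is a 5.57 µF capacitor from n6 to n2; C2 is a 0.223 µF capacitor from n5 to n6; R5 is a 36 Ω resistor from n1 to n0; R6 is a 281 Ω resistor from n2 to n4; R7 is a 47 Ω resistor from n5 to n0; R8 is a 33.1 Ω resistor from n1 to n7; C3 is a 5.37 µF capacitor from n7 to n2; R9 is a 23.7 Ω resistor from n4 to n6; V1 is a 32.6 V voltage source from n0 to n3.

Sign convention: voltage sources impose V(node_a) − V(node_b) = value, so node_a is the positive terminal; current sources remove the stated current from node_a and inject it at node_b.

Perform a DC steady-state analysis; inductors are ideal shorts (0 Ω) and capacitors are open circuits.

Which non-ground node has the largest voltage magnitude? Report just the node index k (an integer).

Apply KCL at each of the 7 non-ground nodes and solve the resulting linear system.
Node n1: branches {I1, I2, L2, R5, R8} → V_1 = 1.013
Node n2: branches {R1, I3, I5, C1, R6, C3} → V_2 = -31.81
Node n3: branches {I1, R1, R2, L1, V1} → V_3 = -32.60
Node n4: branches {I2, L1, R4, R6, R9} → V_4 = -32.60
Node n5: branches {I3, R3, L2, I4, C2, R7} → V_5 = 1.013
Node n6: branches {R4, I5, C1, C2, R9} → V_6 = -36.95
Node n7: branches {R2, R3, I4, R8, C3} → V_7 = 0.7571
Source currents: i(L1)=-0.7082, i(L2)=-0.09913, i(V1)=0.04970

6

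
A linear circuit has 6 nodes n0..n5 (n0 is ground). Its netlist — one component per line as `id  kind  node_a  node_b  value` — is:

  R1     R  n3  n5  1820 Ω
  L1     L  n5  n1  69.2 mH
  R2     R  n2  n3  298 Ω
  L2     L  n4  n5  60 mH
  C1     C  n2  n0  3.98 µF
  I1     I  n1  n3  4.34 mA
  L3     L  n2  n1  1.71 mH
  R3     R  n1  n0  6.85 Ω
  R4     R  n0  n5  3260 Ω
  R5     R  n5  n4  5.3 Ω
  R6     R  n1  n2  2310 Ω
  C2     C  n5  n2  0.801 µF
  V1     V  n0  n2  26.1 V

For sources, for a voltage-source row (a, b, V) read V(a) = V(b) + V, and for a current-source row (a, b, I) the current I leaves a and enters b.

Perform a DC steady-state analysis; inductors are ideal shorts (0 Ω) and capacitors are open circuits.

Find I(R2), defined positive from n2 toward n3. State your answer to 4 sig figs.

-0.003729 A

Apply KCL at each of the 5 non-ground nodes and solve the resulting linear system.
Node n1: branches {L1, I1, L3, R3, R6} → V_1 = -26.10
Node n2: branches {R2, C1, L3, R6, C2, V1} → V_2 = -26.10
Node n3: branches {R1, R2, I1} → V_3 = -24.99
Node n4: branches {L2, R5} → V_4 = -26.10
Node n5: branches {R1, L1, L2, R4, R5, C2} → V_5 = -26.10
Source currents: i(L1)=0.008617, i(L2)=0.000, i(L3)=-3.814, i(V1)=-3.818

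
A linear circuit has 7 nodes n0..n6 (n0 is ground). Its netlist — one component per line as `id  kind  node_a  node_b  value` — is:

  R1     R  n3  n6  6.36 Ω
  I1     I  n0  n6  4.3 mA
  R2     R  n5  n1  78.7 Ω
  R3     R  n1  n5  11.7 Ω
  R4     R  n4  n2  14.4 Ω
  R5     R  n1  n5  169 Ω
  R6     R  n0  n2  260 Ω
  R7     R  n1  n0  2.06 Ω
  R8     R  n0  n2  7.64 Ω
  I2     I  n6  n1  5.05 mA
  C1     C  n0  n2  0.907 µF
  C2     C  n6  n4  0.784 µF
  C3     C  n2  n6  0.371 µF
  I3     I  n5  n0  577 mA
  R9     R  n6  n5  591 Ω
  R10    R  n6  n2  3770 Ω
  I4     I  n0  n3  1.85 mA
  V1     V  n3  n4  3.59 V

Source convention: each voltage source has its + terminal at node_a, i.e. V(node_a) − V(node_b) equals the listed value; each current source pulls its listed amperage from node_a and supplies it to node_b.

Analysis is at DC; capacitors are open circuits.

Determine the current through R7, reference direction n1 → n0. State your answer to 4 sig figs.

MNA unknowns: 6 node voltages V₁..V_6 plus 1 source current (V1)
R1: Y=0.1572 on G[3,6]
I1: z[0]−=0.0043, z[6]+=0.0043
R2: Y=0.01271 on G[5,1]
R3: Y=0.08547 on G[1,5]
R4: Y=0.06944 on G[4,2]
R5: Y=0.005917 on G[1,5]
R6: Y=0.003846 on G[0,2]
R7: Y=0.4854 on G[1,0]
R8: Y=0.1309 on G[0,2]
I2: z[6]−=0.00505, z[1]+=0.00505
C1: Y=0.000 on G[0,2]
C2: Y=0.000 on G[6,4]
C3: Y=0.000 on G[2,6]
I3: z[5]−=0.577, z[0]+=0.577
R9: Y=0.001692 on G[6,5]
R10: Y=0.0002653 on G[6,2]
I4: z[0]−=0.00185, z[3]+=0.00185
V1: row V3−V4=3.59, i_V1 at 3,4
solve → V1=-1.145, V2=-0.1132, V3=3.245, V4=-0.3451, V5=-6.531, V6=3.131
aux → i_V1=-0.01611

-0.5556 A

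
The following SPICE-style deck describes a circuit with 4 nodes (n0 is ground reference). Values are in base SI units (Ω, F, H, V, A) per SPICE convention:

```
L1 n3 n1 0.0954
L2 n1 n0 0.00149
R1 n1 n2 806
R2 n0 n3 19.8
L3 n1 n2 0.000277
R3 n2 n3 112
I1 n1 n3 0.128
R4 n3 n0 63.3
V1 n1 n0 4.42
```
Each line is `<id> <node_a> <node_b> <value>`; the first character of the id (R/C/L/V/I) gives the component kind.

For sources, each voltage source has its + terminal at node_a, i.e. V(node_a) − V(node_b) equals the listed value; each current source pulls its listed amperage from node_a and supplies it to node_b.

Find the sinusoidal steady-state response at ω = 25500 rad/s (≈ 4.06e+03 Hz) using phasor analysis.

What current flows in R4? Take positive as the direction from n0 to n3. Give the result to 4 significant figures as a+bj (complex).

Element admittances at ω=25500 rad/s:
  Y(L1) = 0.000-0.0004111j S between n3,n1
  Y(L2) = 0.000-0.02632j S between n1,n0
  Y(R1) = 0.001241+0.000j S between n1,n2
  Y(R2) = 0.05051+0.000j S between n0,n3
  Y(L3) = 0.000-0.1416j S between n1,n2
  Y(R3) = 0.008929+0.000j S between n2,n3
  I1: injects 0.128 A into n3 (from n1)
  Y(R4) = 0.01580+0.000j S between n3,n0
  V1: constraint V(n1)−V(n0) = 4.42
Assemble and solve the 4×4 MNA system:
  V(n1)=4.420+0.000j  V(n2)=4.412-0.1378j  V(n3)=2.225-0.02835j
  i(V1)=-0.1475+0.1182j

-0.03515+0.0004479j A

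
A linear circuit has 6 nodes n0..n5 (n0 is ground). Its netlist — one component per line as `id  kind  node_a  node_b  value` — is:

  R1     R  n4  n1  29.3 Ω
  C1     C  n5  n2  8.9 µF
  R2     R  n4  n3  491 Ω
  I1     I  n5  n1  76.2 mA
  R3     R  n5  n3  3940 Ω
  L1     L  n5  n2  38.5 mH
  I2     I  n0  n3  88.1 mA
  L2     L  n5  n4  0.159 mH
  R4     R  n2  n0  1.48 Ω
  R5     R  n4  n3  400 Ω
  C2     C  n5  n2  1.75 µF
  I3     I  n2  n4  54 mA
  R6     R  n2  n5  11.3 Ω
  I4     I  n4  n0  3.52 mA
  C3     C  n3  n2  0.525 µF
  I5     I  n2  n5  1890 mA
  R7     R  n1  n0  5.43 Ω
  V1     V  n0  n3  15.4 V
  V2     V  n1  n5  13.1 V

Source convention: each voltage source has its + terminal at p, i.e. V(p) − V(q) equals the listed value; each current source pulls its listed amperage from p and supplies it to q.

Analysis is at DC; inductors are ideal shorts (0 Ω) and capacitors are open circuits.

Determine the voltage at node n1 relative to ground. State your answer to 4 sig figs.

10.22 V

Element admittances at DC:
  Y(R1) = 0.03413 S between n4,n1
  Y(C1) = 0.000 S between n5,n2
  Y(R2) = 0.002037 S between n4,n3
  I1: injects 0.0762 A into n1 (from n5)
  Y(R3) = 0.0002538 S between n5,n3
  L1: short n5↔n2 (DC inductor)
  I2: injects 0.0881 A into n3 (from n0)
  L2: short n5↔n4 (DC inductor)
  Y(R4) = 0.6757 S between n2,n0
  Y(R5) = 0.002500 S between n4,n3
  Y(C2) = 0.000 S between n5,n2
  I3: injects 0.054 A into n4 (from n2)
  Y(R6) = 0.08850 S between n2,n5
  I4: injects 0.00352 A into n0 (from n4)
  Y(C3) = 0.000 S between n3,n2
  I5: injects 1.89 A into n5 (from n2)
  Y(R7) = 0.1842 S between n1,n0
  V1: constraint V(n0)−V(n3) = 15.4
  V2: constraint V(n1)−V(n5) = 13.1
Assemble and solve the 9×9 MNA system:
  V(n1)=10.22  V(n2)=-2.880  V(n3)=-15.40  V(n4)=-2.880  V(n5)=-2.880
  i(L1)=-0.001701  i(L2)=-0.4408  i(V1)=-0.1481  i(V2)=-2.253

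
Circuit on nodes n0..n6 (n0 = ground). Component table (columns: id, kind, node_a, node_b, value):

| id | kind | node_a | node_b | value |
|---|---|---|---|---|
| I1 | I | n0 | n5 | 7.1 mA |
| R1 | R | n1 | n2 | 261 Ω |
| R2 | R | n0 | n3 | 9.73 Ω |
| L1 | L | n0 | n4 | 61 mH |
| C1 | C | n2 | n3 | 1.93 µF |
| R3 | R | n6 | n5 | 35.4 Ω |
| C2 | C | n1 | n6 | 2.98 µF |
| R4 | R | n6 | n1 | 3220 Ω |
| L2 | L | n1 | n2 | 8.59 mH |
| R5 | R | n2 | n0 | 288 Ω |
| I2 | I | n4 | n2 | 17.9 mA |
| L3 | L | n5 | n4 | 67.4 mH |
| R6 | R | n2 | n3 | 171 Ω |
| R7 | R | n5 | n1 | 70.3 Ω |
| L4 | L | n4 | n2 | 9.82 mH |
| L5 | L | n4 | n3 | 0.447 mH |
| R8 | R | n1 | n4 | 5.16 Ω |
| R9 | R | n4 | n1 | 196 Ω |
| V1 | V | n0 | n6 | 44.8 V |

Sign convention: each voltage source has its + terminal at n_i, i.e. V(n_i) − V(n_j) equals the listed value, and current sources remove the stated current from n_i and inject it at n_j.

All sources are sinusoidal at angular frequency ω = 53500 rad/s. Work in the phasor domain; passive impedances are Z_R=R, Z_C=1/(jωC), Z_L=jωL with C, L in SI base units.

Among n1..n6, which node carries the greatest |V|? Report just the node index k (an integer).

1

Apply KCL at each of the 6 non-ground nodes and solve the resulting linear system.
Node n1: branches {R1, C2, R4, L2, R7, R8, R9} → V_1 = -53.02-10.05j
Node n2: branches {R1, C1, L2, R5, I2, R6, L4} → V_2 = -14.35+14.96j
Node n3: branches {R2, C1, R6, L5} → V_3 = -14.22+13.07j
Node n4: branches {L1, I2, L3, L4, L5, R8, R9} → V_4 = -46.40-17.19j
Node n5: branches {I1, R3, L3, R7} → V_5 = -47.48-3.371j
Node n6: branches {R3, C2, R4, V1} → V_6 = -44.80+0.000j
Source currents: i(V1)=-1.523+1.409j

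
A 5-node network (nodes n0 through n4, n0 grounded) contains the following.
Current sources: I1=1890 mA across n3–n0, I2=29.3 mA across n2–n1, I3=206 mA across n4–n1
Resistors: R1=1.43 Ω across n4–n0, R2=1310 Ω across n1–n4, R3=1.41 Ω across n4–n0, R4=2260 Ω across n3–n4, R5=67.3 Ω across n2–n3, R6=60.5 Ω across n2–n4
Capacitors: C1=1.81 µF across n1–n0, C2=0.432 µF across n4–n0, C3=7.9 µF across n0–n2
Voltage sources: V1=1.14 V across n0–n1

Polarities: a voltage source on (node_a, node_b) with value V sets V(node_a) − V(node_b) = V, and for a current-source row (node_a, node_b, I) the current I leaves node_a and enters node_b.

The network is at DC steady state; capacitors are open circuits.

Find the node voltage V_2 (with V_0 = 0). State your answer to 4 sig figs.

Element admittances at DC:
  I1: injects 1.89 A into n0 (from n3)
  I2: injects 0.0293 A into n1 (from n2)
  Y(R1) = 0.6993 S between n4,n0
  Y(C1) = 0.000 S between n1,n0
  Y(R2) = 0.0007634 S between n1,n4
  Y(R3) = 0.7092 S between n4,n0
  Y(R4) = 0.0004425 S between n3,n4
  Y(R5) = 0.01486 S between n2,n3
  Y(C2) = 0.000 S between n4,n0
  I3: injects 0.206 A into n1 (from n4)
  Y(R6) = 0.01653 S between n2,n4
  Y(C3) = 0.000 S between n0,n2
  V1: constraint V(n0)−V(n1) = 1.14
Assemble and solve the 5×5 MNA system:
  V(n1)=-1.140  V(n2)=-111.5  V(n3)=-231.8  V(n4)=-1.509
  i(V1)=-0.2350

-111.5 V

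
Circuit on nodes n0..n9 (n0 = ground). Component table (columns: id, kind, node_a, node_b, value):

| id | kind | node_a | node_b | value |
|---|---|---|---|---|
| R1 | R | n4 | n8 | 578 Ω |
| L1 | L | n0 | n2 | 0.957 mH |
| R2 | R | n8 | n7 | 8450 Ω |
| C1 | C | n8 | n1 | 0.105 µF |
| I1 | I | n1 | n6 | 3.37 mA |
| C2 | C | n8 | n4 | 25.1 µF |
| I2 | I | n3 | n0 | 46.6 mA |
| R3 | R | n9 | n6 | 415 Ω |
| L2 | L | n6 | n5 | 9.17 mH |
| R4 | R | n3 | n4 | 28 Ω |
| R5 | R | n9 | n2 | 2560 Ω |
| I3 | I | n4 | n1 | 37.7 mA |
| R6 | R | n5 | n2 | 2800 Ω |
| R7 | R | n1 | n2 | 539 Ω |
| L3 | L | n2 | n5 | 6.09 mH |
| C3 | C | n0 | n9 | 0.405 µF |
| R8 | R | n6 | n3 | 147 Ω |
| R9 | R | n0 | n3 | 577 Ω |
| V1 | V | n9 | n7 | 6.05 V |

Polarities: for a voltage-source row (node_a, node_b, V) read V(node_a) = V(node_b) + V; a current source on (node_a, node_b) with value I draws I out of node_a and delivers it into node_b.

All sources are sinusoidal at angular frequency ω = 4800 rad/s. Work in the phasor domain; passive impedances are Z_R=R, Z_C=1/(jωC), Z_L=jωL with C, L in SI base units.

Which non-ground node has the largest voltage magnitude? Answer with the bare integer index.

Element admittances at ω=4800 rad/s:
  Y(R1) = 0.001730+0.000j S between n4,n8
  Y(L1) = 0.000-0.2177j S between n0,n2
  Y(R2) = 0.0001183+0.000j S between n8,n7
  Y(C1) = 0.000+0.0005040j S between n8,n1
  I1: injects 0.00337 A into n6 (from n1)
  Y(C2) = 0.000+0.1205j S between n8,n4
  I2: injects 0.0466 A into n0 (from n3)
  Y(R3) = 0.002410+0.000j S between n9,n6
  Y(L2) = 0.000-0.02272j S between n6,n5
  Y(R4) = 0.03571+0.000j S between n3,n4
  Y(R5) = 0.0003906+0.000j S between n9,n2
  I3: injects 0.0377 A into n1 (from n4)
  Y(R6) = 0.0003571+0.000j S between n5,n2
  Y(R7) = 0.001855+0.000j S between n1,n2
  Y(L3) = 0.000-0.03421j S between n2,n5
  Y(C3) = 0.000+0.001944j S between n0,n9
  Y(R8) = 0.006803+0.000j S between n6,n3
  Y(R9) = 0.001733+0.000j S between n0,n3
  V1: constraint V(n9)−V(n7) = 6.05
Assemble and solve the 10×10 MNA system:
  V(n1)=16.76-7.897j  V(n2)=-0.04299-0.1438j  V(n3)=-10.94-2.006j  V(n4)=-11.90-1.604j  V(n5)=-0.7756-1.929j  V(n6)=-1.851-4.627j  V(n7)=-9.076-1.891j  V(n8)=-11.78-1.632j  V(n9)=-3.026-1.891j
  i(V1)=0.0003203-3.067e-05j

1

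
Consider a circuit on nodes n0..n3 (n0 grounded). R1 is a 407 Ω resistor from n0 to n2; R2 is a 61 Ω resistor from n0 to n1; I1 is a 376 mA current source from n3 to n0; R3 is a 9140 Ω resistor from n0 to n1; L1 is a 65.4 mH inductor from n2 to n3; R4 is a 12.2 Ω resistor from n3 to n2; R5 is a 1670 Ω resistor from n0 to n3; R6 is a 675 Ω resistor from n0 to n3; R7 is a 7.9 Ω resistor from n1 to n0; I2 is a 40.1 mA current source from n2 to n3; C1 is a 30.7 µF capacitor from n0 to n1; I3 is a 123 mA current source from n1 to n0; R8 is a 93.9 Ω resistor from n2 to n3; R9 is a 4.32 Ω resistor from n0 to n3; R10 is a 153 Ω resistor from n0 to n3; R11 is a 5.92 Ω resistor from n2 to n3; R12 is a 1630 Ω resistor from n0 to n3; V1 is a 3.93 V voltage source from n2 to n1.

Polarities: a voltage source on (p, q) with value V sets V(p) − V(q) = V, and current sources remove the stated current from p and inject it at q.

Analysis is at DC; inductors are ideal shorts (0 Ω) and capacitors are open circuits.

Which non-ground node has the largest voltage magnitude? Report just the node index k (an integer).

1

MNA unknowns: 3 node voltages V₁..V_3 plus 2 source currents (L1, V1)
R1: Y=0.002457 on G[0,2]
R2: Y=0.01639 on G[0,1]
I1: z[3]−=0.376, z[0]+=0.376
R3: Y=0.0001094 on G[0,1]
L1: row V2−V3=0, i_L1 at 2,3
R4: Y=0.08197 on G[3,2]
R5: Y=0.0005988 on G[0,3]
R6: Y=0.001481 on G[0,3]
R7: Y=0.1266 on G[1,0]
I2: z[2]−=0.0401, z[3]+=0.0401
C1: Y=0.000 on G[0,1]
I3: z[1]−=0.123, z[0]+=0.123
R8: Y=0.01065 on G[2,3]
R9: Y=0.2315 on G[0,3]
R10: Y=0.006536 on G[0,3]
R11: Y=0.1689 on G[2,3]
R12: Y=0.0006135 on G[0,3]
V1: row V2−V1=3.93, i_V1 at 2,1
solve → V1=-3.766, V2=0.1639, V3=0.1639
aux → i_L1=0.3754, i_V1=-0.4159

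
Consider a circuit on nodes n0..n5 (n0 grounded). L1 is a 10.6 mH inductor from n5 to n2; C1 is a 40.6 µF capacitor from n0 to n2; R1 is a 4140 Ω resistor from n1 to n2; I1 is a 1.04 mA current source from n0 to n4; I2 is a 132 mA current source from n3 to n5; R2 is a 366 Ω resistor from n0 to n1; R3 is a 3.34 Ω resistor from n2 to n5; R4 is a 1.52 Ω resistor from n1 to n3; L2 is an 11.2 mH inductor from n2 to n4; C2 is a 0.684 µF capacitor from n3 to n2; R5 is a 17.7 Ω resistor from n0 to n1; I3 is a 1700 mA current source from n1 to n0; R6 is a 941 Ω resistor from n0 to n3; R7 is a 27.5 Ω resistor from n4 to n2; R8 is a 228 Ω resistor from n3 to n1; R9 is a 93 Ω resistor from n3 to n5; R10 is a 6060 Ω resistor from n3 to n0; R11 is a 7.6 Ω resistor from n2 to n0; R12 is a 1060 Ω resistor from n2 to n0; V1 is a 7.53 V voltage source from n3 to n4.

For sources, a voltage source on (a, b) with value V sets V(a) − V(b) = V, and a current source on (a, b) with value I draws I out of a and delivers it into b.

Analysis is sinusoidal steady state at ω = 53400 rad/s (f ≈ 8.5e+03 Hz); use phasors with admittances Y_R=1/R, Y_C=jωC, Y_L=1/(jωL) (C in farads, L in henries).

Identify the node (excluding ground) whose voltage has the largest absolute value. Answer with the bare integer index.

Apply KCL at each of the 5 non-ground nodes and solve the resulting linear system.
Node n1: branches {R1, R2, R4, R5, I3, R8} → V_1 = -13.84+3.914j
Node n2: branches {L1, C1, R1, R3, L2, C2, R7, R11, R12} → V_2 = -0.1332+0.3902j
Node n3: branches {I2, R4, C2, R6, R8, R9, R10, V1} → V_3 = -12.52+4.266j
Node n4: branches {I1, L2, R7, V1} → V_4 = -20.05+4.266j
Node n5: branches {L1, I2, R3, R9} → V_5 = -0.1378+0.5246j
Source currents: i(V1)=-0.7188+0.1742j

4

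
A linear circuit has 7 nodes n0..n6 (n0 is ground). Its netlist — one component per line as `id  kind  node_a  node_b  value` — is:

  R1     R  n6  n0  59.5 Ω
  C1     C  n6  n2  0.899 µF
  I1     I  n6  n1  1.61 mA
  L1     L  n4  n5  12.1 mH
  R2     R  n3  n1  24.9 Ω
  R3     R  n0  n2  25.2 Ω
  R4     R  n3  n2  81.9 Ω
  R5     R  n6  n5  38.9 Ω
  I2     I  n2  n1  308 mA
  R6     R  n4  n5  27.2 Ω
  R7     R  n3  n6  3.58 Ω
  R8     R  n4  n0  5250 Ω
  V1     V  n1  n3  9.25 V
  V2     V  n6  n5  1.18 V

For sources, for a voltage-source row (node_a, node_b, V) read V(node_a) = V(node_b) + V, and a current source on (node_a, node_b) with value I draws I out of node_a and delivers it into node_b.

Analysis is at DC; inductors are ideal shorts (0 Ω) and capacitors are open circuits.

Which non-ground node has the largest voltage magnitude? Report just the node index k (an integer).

Apply KCL at each of the 6 non-ground nodes and solve the resulting linear system.
Node n1: branches {I1, R2, I2, V1} → V_1 = 18.55
Node n2: branches {C1, R3, R4, I2} → V_2 = -3.747
Node n3: branches {R2, R4, R7, V1} → V_3 = 9.300
Node n4: branches {L1, R6, R8} → V_4 = 7.582
Node n5: branches {L1, R5, R6, V2} → V_5 = 7.582
Node n6: branches {R1, C1, I1, R5, R7, V2} → V_6 = 8.762
Source currents: i(L1)=-0.001444, i(V1)=-0.06188, i(V2)=-0.02889

1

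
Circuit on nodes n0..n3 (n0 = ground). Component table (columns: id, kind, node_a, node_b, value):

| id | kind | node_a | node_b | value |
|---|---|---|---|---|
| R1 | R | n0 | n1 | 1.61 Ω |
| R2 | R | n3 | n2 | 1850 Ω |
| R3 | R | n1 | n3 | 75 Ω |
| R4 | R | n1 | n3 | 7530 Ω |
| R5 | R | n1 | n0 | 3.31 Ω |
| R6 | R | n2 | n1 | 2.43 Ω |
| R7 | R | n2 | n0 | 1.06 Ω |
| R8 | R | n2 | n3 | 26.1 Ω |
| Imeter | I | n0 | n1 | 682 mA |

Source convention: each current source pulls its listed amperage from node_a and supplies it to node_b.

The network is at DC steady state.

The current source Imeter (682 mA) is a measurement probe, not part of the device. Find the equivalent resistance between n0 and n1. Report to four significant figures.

MNA unknowns: 3 node voltages V₁..V_3
R1: Y=0.6211 on G[0,1]
R2: Y=0.0005405 on G[3,2]
R3: Y=0.01333 on G[1,3]
R4: Y=0.0001328 on G[1,3]
R5: Y=0.3021 on G[1,0]
R6: Y=0.4115 on G[2,1]
R7: Y=0.9434 on G[2,0]
R8: Y=0.03831 on G[2,3]
Imeter: z[0]−=0.682, z[1]+=0.682
solve → V1=0.5615, V2=0.1734, V3=0.2733

R_eq = 0.8233 Ω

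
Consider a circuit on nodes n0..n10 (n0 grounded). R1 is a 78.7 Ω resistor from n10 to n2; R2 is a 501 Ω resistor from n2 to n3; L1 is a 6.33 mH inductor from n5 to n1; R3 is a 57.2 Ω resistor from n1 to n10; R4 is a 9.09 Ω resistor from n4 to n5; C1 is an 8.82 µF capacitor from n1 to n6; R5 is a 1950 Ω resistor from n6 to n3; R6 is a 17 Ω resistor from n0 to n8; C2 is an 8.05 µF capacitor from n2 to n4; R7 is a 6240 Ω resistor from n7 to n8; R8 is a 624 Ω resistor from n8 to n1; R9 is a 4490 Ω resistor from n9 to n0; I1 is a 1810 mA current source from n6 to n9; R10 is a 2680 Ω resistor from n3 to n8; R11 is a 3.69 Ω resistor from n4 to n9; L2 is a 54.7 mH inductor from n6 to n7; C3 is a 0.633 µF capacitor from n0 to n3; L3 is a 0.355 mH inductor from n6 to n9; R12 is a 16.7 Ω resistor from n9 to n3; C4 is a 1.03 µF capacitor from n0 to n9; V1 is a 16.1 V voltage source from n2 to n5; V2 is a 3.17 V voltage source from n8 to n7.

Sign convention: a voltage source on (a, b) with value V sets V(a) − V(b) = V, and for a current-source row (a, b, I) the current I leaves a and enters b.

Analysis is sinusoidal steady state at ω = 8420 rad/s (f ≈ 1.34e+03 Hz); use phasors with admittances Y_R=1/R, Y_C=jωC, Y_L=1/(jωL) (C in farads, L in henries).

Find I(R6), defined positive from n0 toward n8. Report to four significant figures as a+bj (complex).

Element admittances at ω=8420 rad/s:
  Y(R1) = 0.01271+0.000j S between n10,n2
  Y(R2) = 0.001996+0.000j S between n2,n3
  Y(L1) = 0.000-0.01876j S between n5,n1
  Y(R3) = 0.01748+0.000j S between n1,n10
  Y(R4) = 0.1100+0.000j S between n4,n5
  Y(C1) = 0.000+0.07426j S between n1,n6
  Y(R5) = 0.0005128+0.000j S between n6,n3
  Y(R6) = 0.05882+0.000j S between n0,n8
  Y(C2) = 0.000+0.06778j S between n2,n4
  Y(R7) = 0.0001603+0.000j S between n7,n8
  Y(R8) = 0.001603+0.000j S between n8,n1
  Y(R9) = 0.0002227+0.000j S between n9,n0
  I1: injects 1.81 A into n9 (from n6)
  Y(R10) = 0.0003731+0.000j S between n3,n8
  Y(R11) = 0.2710+0.000j S between n4,n9
  Y(L2) = 0.000-0.002171j S between n6,n7
  Y(C3) = 0.000+0.005330j S between n0,n3
  Y(L3) = 0.000-0.3345j S between n6,n9
  Y(R12) = 0.05988+0.000j S between n9,n3
  Y(C4) = 0.000+0.008673j S between n0,n9
  V1: constraint V(n2)−V(n5) = 16.1
  V2: constraint V(n8)−V(n7) = 3.17
Assemble and solve the 12×12 MNA system:
  V(n1)=2.350-5.950j  V(n2)=12.00-8.229j  V(n3)=1.467-0.7399j  V(n4)=1.016-0.6502j  V(n5)=-4.102-8.229j  V(n6)=0.8244-5.623j  V(n7)=-3.289-0.3083j  V(n8)=-0.1188-0.3083j  V(n9)=1.197-0.3205j  V(n10)=6.411-6.909j
  i(V1)=-0.6057-0.7127j  i(V2)=0.01103+0.008931j

0.006990+0.01813j A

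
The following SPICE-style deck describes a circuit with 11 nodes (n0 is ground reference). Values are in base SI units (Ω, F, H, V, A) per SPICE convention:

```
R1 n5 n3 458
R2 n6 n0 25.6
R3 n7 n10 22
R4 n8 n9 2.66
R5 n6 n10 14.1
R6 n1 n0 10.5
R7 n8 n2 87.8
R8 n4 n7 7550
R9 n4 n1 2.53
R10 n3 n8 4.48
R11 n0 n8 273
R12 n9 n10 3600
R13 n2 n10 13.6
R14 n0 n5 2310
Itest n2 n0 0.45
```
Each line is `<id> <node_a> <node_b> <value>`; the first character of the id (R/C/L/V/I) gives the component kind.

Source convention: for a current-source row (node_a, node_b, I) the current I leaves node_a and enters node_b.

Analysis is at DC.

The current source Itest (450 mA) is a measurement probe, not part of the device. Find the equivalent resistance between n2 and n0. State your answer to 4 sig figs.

R_eq = 45.85 Ω

Apply KCL at each of the 10 non-ground nodes and solve the resulting linear system.
Node n1: branches {R6, R9} → V_1 = -0.02125
Node n2: branches {R7, R13, Itest} → V_2 = -20.63
Node n3: branches {R1, R10} → V_3 = -15.22
Node n4: branches {R8, R9} → V_4 = -0.02637
Node n5: branches {R1, R14} → V_5 = -12.71
Node n6: branches {R2, R5} → V_6 = -9.897
Node n7: branches {R3, R8} → V_7 = -15.30
Node n8: branches {R4, R7, R10, R11} → V_8 = -15.25
Node n9: branches {R4, R12} → V_9 = -15.25
Node n10: branches {R3, R5, R12, R13} → V_10 = -15.35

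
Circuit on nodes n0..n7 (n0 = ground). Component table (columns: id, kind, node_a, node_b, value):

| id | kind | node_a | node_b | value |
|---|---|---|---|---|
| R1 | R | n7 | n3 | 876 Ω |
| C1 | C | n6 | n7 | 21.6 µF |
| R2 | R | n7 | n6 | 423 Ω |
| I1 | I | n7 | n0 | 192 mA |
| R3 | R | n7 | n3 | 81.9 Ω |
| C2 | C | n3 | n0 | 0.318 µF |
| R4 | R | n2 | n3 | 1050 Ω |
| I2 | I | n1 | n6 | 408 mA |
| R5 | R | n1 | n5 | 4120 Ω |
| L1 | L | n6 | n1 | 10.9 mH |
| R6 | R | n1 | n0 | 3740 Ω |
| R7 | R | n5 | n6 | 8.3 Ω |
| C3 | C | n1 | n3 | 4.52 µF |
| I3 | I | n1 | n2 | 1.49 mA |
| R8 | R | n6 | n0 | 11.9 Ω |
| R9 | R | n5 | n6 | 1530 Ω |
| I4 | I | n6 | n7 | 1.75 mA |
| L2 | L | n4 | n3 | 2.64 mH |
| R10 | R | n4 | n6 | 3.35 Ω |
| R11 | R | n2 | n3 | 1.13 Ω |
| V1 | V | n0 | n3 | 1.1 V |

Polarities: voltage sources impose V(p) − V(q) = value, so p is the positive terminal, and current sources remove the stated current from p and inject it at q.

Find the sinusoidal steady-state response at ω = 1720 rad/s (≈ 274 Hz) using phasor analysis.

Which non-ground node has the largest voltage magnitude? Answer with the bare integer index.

MNA unknowns: 7 node voltages V₁..V_7 plus 1 source current (V1)
R1: Y=0.001142+0.000j on G[7,3]
C1: Y=0.000+0.03715j on G[6,7]
R2: Y=0.002364+0.000j on G[7,6]
I1: z[7]−=0.192, z[0]+=0.192
R3: Y=0.01221+0.000j on G[7,3]
C2: Y=0.000+0.0005470j on G[3,0]
R4: Y=0.0009524+0.000j on G[2,3]
I2: z[1]−=0.408, z[6]+=0.408
R5: Y=0.0002427+0.000j on G[1,5]
L1: Y=0.000-0.05334j on G[6,1]
R6: Y=0.0002674+0.000j on G[1,0]
R7: Y=0.1205+0.000j on G[5,6]
C3: Y=0.000+0.007774j on G[1,3]
I3: z[1]−=0.00149, z[2]+=0.00149
R8: Y=0.08403+0.000j on G[6,0]
R9: Y=0.0006536+0.000j on G[5,6]
I4: z[6]−=0.00175, z[7]+=0.00175
L2: Y=0.000-0.2202j on G[4,3]
R10: Y=0.2985+0.000j on G[4,6]
R11: Y=0.8850+0.000j on G[2,3]
V1: row V0−V3=1.1, i_V1 at 0,3
solve → V1=-1.660-9.588j, V2=-1.098+0.000j, V3=-1.100+0.000j, V4=-1.102-0.5245j, V5=-1.490-0.5409j, V6=-1.489-0.5228j, V7=-3.117+3.770j
aux → i_V1=0.06640-0.04709j

1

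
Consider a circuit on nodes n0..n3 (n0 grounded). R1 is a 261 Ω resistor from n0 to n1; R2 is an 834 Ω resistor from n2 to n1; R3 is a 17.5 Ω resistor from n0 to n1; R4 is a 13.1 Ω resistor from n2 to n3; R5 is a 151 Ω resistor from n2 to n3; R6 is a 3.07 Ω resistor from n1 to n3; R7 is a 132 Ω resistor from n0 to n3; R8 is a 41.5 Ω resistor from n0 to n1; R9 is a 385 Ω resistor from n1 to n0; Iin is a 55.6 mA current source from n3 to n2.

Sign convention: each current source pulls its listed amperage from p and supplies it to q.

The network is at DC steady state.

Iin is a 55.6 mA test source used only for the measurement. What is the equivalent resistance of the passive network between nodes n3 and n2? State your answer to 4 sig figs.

R_eq = 11.88 Ω

Apply KCL at each of the 3 non-ground nodes and solve the resulting linear system.
Node n1: branches {R1, R2, R3, R6, R8, R9} → V_1 = 0.0001887
Node n2: branches {R2, R4, R5, Iin} → V_2 = 0.6585
Node n3: branches {R4, R5, R6, R7, Iin} → V_3 = -0.002184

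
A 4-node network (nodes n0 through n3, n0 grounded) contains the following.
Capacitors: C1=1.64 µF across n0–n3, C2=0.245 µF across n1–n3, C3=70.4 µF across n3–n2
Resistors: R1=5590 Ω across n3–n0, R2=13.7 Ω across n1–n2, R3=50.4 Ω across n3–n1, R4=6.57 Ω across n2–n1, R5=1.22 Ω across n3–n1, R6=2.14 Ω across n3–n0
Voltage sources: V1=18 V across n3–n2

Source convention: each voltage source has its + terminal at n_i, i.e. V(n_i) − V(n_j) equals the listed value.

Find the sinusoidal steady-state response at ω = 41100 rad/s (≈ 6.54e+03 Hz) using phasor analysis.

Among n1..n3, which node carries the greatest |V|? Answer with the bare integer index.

Apply KCL at each of the 3 non-ground nodes and solve the resulting linear system.
Node n1: branches {R2, R3, C2, R4, R5} → V_1 = -3.807+0.03600j
Node n2: branches {R2, R4, C3, V1} → V_2 = -18.00+0.000j
Node n3: branches {C1, R1, R3, C2, C3, R5, R6, V1} → V_3 = 0.000+0.000j
Source currents: i(V1)=-3.196-52.09j

2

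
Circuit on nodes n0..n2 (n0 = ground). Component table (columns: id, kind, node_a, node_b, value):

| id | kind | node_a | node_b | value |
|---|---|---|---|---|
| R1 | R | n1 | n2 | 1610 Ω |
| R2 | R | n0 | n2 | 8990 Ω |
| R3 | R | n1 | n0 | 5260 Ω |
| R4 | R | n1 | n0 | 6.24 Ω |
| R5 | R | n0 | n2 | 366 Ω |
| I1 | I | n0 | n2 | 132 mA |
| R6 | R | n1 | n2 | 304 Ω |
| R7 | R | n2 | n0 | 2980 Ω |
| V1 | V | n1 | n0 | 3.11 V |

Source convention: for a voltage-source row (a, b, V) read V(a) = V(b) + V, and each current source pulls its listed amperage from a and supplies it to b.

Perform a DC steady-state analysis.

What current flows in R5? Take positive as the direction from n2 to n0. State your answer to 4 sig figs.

0.05556 A

Apply KCL at each of the 2 non-ground nodes and solve the resulting linear system.
Node n1: branches {R1, R3, R4, R6, V1} → V_1 = 3.110
Node n2: branches {R1, R2, R5, I1, R6, R7} → V_2 = 20.33
Source currents: i(V1)=-0.4316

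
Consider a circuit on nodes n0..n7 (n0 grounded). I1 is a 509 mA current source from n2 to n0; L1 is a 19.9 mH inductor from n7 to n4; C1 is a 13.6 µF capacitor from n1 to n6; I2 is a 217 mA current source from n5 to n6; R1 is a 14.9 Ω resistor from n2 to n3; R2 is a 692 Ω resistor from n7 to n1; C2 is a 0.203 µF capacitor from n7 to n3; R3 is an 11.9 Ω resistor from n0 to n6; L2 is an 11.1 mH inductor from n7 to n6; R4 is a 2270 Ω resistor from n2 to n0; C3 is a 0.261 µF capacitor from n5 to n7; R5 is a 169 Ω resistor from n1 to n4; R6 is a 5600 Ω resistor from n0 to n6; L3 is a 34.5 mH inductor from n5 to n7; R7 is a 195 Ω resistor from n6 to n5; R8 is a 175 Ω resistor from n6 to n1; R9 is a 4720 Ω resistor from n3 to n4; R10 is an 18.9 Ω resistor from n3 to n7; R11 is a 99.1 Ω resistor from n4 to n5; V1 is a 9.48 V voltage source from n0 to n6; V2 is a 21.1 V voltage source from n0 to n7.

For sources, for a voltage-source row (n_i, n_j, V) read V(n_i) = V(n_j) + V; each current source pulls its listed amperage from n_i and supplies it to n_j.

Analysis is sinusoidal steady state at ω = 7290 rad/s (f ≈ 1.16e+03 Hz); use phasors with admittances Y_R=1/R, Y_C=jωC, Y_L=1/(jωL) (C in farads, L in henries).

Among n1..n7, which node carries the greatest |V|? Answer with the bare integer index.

2

Element admittances at ω=7290 rad/s:
  I1: injects 0.509 A into n0 (from n2)
  Y(L1) = 0.000-0.006893j S between n7,n4
  Y(C1) = 0.000+0.09914j S between n1,n6
  I2: injects 0.217 A into n6 (from n5)
  Y(R1) = 0.06711+0.000j S between n2,n3
  Y(R2) = 0.001445+0.000j S between n7,n1
  Y(C2) = 0.000+0.001480j S between n7,n3
  Y(R3) = 0.08403+0.000j S between n0,n6
  Y(L2) = 0.000-0.01236j S between n7,n6
  Y(R4) = 0.0004405+0.000j S between n2,n0
  Y(C3) = 0.000+0.001903j S between n5,n7
  Y(R5) = 0.005917+0.000j S between n1,n4
  Y(R6) = 0.0001786+0.000j S between n0,n6
  Y(L3) = 0.000-0.003976j S between n5,n7
  Y(R7) = 0.005128+0.000j S between n6,n5
  Y(R8) = 0.005714+0.000j S between n6,n1
  Y(R9) = 0.0002119+0.000j S between n3,n4
  Y(R10) = 0.05291+0.000j S between n3,n7
  Y(R11) = 0.01009+0.000j S between n4,n5
  V1: constraint V(n0)−V(n6) = 9.48
  V2: constraint V(n0)−V(n7) = 21.1
Assemble and solve the 9×9 MNA system:
  V(n1)=-9.748+0.9419j  V(n2)=-37.71+0.2450j  V(n3)=-30.37+0.2466j  V(n4)=-23.02-2.410j  V(n5)=-32.29-3.122j  V(n6)=-9.480+0.000j  V(n7)=-21.10+0.000j
  i(V1)=-0.8035-0.1064j  i(V2)=0.4975+0.1065j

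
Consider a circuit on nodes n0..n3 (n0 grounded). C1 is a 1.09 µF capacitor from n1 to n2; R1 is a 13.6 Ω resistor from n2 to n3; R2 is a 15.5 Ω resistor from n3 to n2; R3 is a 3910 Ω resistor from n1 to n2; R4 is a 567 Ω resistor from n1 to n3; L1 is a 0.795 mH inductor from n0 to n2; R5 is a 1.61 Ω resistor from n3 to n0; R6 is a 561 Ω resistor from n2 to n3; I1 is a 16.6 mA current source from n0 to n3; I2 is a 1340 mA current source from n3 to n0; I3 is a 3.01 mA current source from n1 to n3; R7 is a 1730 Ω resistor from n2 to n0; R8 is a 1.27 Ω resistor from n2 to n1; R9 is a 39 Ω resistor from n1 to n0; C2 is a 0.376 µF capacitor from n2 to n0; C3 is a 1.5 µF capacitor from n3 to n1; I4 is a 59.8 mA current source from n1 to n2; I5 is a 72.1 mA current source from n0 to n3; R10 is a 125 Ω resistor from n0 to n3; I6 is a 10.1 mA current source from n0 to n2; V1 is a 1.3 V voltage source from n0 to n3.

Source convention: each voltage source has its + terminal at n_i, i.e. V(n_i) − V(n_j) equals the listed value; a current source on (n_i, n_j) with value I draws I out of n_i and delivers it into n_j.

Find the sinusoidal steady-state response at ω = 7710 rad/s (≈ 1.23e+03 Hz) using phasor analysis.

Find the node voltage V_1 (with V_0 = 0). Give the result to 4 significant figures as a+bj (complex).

Element admittances at ω=7710 rad/s:
  Y(C1) = 0.000+0.008404j S between n1,n2
  Y(R1) = 0.07353+0.000j S between n2,n3
  Y(R2) = 0.06452+0.000j S between n3,n2
  Y(R3) = 0.0002558+0.000j S between n1,n2
  Y(R4) = 0.001764+0.000j S between n1,n3
  Y(L1) = 0.000-0.1631j S between n0,n2
  Y(R5) = 0.6211+0.000j S between n3,n0
  Y(R6) = 0.001783+0.000j S between n2,n3
  I1: injects 0.0166 A into n3 (from n0)
  I2: injects 1.34 A into n0 (from n3)
  I3: injects 0.00301 A into n3 (from n1)
  Y(R7) = 0.0005780+0.000j S between n2,n0
  Y(R8) = 0.7874+0.000j S between n2,n1
  Y(R9) = 0.02564+0.000j S between n1,n0
  Y(C2) = 0.000+0.002899j S between n2,n0
  Y(C3) = 0.000+0.01157j S between n3,n1
  I4: injects 0.0598 A into n2 (from n1)
  I5: injects 0.0721 A into n3 (from n0)
  Y(R10) = 0.008000+0.000j S between n0,n3
  I6: injects 0.0101 A into n2 (from n0)
  V1: constraint V(n0)−V(n3) = 1.3
Assemble and solve the 4×4 MNA system:
  V(n1)=-0.6106-0.5560j  V(n2)=-0.5412-0.5659j  V(n3)=-1.300+0.000j
  i(V1)=0.3167+0.07214j

-0.6106-0.5560j V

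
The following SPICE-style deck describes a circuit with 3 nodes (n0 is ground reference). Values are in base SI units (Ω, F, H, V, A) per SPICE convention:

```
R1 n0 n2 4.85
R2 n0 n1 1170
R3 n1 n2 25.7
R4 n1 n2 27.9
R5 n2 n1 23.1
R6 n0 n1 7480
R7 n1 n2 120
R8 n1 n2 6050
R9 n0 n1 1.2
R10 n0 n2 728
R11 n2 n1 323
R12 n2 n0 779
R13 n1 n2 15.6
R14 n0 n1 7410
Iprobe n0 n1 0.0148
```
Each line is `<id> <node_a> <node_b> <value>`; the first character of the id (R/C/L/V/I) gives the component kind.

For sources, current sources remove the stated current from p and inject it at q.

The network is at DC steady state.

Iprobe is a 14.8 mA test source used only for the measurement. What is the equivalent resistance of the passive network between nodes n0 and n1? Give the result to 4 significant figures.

Apply KCL at each of the 2 non-ground nodes and solve the resulting linear system.
Node n1: branches {R2, R3, R4, R5, R6, R7, R8, R9, R11, R13, R14, Iprobe} → V_1 = 0.01583
Node n2: branches {R1, R3, R4, R5, R7, R8, R10, R11, R12, R13} → V_2 = 0.007618

R_eq = 1.070 Ω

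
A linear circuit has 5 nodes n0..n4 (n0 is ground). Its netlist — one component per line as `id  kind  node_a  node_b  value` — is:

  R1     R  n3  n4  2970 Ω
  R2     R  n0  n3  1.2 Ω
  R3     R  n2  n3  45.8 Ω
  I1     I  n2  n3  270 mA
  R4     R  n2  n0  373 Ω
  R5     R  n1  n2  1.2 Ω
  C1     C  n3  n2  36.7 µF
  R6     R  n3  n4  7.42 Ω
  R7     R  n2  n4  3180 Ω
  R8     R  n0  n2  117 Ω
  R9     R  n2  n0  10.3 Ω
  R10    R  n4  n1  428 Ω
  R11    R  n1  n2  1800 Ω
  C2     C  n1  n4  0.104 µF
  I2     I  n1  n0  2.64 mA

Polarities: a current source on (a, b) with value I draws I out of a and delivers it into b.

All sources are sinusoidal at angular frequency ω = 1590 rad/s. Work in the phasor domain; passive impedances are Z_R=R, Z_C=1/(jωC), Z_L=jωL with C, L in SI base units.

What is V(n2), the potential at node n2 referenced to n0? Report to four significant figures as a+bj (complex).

MNA unknowns: 4 node voltages V₁..V_4
R1: Y=0.0003367+0.000j on G[3,4]
R2: Y=0.8333+0.000j on G[0,3]
R3: Y=0.02183+0.000j on G[2,3]
I1: z[2]−=0.27, z[3]+=0.27
R4: Y=0.002681+0.000j on G[2,0]
R5: Y=0.8333+0.000j on G[1,2]
C1: Y=0.000+0.05835j on G[3,2]
R6: Y=0.1348+0.000j on G[3,4]
R7: Y=0.0003145+0.000j on G[2,4]
R8: Y=0.008547+0.000j on G[0,2]
R9: Y=0.09709+0.000j on G[2,0]
R10: Y=0.002336+0.000j on G[4,1]
R11: Y=0.0005556+0.000j on G[1,2]
C2: Y=0.000+0.0001654j on G[1,4]
I2: z[1]−=0.00264, z[0]+=0.00264
solve → V1=-1.621+0.7861j, V2=-1.623+0.7882j, V3=0.2078-0.1024j, V4=0.1715-0.08749j

-1.623+0.7882j V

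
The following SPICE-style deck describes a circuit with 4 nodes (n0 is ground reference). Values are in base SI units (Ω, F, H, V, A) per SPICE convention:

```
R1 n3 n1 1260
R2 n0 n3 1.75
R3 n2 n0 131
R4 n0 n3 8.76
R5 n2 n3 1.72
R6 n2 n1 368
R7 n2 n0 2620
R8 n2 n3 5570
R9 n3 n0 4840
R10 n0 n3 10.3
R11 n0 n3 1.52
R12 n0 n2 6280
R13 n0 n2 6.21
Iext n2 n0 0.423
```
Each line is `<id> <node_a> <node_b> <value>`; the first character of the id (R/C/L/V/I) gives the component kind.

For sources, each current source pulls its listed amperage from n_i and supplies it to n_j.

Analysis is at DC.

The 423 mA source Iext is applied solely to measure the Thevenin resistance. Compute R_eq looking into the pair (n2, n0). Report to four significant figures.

Apply KCL at each of the 3 non-ground nodes and solve the resulting linear system.
Node n1: branches {R1, R6} → V_1 = -0.6079
Node n2: branches {R3, R5, R6, R7, R8, R12, R13, Iext} → V_2 = -0.7245
Node n3: branches {R1, R2, R4, R5, R8, R9, R10, R11} → V_3 = -0.2085

R_eq = 1.713 Ω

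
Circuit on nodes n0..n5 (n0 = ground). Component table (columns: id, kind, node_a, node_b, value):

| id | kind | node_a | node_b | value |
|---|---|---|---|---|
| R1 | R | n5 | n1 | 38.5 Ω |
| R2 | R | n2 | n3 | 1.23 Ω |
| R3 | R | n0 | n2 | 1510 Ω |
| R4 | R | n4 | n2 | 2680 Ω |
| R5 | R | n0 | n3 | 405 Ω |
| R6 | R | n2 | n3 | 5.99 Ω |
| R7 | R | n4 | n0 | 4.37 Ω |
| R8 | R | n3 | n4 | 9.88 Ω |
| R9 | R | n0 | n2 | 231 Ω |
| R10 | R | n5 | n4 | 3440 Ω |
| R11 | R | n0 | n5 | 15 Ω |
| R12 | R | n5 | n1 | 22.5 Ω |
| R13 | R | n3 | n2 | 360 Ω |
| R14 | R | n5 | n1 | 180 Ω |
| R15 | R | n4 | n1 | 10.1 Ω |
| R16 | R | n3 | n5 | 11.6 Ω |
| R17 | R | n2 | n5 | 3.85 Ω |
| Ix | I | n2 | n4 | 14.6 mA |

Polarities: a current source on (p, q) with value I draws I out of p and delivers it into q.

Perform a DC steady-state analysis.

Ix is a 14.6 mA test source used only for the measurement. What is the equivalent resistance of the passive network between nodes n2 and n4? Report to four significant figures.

R_eq = 5.945 Ω

Apply KCL at each of the 5 non-ground nodes and solve the resulting linear system.
Node n1: branches {R1, R12, R14, R15} → V_1 = -0.01219
Node n2: branches {R2, R3, R4, R6, R9, R13, R17, Ix} → V_2 = -0.07008
Node n3: branches {R2, R5, R6, R8, R13, R16} → V_3 = -0.06096
Node n4: branches {R4, R7, R8, R10, R15, Ix} → V_4 = 0.01671
Node n5: branches {R1, R10, R11, R12, R14, R16, R17} → V_5 = -0.04987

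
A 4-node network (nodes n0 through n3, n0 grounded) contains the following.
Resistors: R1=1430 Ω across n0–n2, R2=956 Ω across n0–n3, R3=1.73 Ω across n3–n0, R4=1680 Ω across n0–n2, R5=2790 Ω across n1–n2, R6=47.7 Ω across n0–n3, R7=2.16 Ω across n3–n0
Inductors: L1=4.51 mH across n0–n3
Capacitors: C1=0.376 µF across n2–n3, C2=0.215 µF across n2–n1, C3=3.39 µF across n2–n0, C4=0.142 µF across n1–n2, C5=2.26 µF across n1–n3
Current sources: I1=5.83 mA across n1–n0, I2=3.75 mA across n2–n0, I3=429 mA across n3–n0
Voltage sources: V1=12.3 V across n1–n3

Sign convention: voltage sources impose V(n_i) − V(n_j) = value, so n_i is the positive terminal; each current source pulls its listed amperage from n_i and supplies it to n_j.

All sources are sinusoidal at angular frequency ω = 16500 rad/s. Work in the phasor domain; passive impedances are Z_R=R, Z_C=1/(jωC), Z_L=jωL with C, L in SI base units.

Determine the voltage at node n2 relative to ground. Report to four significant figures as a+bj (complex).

0.9912+0.006376j V

MNA unknowns: 3 node voltages V₁..V_3 plus 1 source current (V1)
R1: Y=0.0006993+0.000j on G[0,2]
L1: Y=0.000-0.01344j on G[0,3]
C1: Y=0.000+0.006204j on G[2,3]
I1: z[1]−=0.00583, z[0]+=0.00583
R2: Y=0.001046+0.000j on G[0,3]
R3: Y=0.5780+0.000j on G[3,0]
I2: z[2]−=0.00375, z[0]+=0.00375
R4: Y=0.0005952+0.000j on G[0,2]
I3: z[3]−=0.429, z[0]+=0.429
C2: Y=0.000+0.003548j on G[2,1]
R5: Y=0.0003584+0.000j on G[1,2]
C3: Y=0.000+0.05594j on G[2,0]
R6: Y=0.02096+0.000j on G[0,3]
R7: Y=0.4630+0.000j on G[3,0]
C4: Y=0.000+0.002343j on G[1,2]
C5: Y=0.000+0.03729j on G[1,3]
V1: row V1−V3=12.3, i_V1 at 1,3
solve → V1=11.89-0.05738j, V2=0.9912+0.006376j, V3=-0.4127-0.05738j
aux → i_V1=-0.01011-0.5228j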